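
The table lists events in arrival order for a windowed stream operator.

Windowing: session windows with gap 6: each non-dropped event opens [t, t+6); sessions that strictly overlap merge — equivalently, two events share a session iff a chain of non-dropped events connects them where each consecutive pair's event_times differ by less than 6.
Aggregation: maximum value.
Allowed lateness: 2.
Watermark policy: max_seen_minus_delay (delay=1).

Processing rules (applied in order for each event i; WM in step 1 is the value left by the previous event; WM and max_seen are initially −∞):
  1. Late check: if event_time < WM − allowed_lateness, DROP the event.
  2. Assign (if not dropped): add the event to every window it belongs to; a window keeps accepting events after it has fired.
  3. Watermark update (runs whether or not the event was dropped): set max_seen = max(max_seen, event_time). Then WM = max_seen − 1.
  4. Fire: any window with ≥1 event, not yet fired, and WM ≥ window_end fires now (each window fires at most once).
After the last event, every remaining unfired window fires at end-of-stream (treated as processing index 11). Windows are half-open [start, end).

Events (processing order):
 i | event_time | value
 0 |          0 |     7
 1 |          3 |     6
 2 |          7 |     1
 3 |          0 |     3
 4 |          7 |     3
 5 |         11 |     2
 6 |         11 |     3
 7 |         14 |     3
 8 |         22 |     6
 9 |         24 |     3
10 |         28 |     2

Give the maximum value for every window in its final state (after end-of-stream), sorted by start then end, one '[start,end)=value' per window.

[0,20)=7 [22,34)=6

i=0 t=0 v=7: → [0,6); WM=-1
i=1 t=3 v=6: → [0,9); WM=2
i=2 t=7 v=1: → [0,13); WM=6
i=3 t=0 v=3: DROP (t<6-2); WM=6
i=4 t=7 v=3: → [0,13); WM=6
i=5 t=11 v=2: → [0,17); WM=10
i=6 t=11 v=3: → [0,17); WM=10
i=7 t=14 v=3: → [0,20); WM=13
i=8 t=22 v=6: → [22,28); WM=21
i=9 t=24 v=3: → [22,30); WM=23
i=10 t=28 v=2: → [22,34); WM=27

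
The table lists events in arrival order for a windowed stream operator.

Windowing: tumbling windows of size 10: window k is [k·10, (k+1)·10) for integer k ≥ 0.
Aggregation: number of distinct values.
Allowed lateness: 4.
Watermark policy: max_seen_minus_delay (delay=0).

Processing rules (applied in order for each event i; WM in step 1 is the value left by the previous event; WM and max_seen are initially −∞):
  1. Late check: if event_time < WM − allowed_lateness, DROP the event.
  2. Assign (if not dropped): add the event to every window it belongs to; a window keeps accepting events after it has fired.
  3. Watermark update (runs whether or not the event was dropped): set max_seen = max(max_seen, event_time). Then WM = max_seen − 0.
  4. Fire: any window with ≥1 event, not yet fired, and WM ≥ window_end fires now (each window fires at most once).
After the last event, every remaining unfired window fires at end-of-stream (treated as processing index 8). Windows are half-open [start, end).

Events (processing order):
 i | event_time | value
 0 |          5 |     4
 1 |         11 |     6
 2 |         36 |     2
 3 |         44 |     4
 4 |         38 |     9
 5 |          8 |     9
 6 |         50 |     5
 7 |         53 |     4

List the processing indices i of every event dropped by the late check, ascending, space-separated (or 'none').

4 5

i=0 t=5 v=4: → [0,10); WM=5
i=1 t=11 v=6: → [10,20); WM=11; [0,10) fires=1
i=2 t=36 v=2: → [30,40); WM=36; [10,20) fires=1
i=3 t=44 v=4: → [40,50); WM=44; [30,40) fires=1
i=4 t=38 v=9: DROP (t<44-4); WM=44
i=5 t=8 v=9: DROP (t<44-4); WM=44
i=6 t=50 v=5: → [50,60); WM=50; [40,50) fires=1
i=7 t=53 v=4: → [50,60); WM=53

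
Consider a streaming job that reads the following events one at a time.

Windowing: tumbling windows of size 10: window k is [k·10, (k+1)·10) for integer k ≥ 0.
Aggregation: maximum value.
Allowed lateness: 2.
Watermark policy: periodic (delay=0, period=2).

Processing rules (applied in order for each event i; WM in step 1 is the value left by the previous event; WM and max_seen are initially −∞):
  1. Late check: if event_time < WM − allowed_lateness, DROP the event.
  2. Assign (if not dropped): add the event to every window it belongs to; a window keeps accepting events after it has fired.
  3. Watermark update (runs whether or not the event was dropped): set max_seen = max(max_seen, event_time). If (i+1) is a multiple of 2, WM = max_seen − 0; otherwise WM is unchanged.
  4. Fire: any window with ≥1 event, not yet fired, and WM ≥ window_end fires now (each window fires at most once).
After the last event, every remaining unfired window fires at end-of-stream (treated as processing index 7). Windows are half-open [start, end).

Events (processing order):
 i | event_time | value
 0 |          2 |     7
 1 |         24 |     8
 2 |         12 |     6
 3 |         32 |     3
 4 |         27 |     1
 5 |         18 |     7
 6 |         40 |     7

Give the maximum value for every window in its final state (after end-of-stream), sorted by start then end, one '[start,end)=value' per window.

[0,10)=7 [20,30)=8 [30,40)=3 [40,50)=7

i=0 t=2 v=7: → [0,10); WM=−∞
i=1 t=24 v=8: → [20,30); WM=24; [0,10) fires=7
i=2 t=12 v=6: DROP (t<24-2); WM=24
i=3 t=32 v=3: → [30,40); WM=32; [20,30) fires=8
i=4 t=27 v=1: DROP (t<32-2); WM=32
i=5 t=18 v=7: DROP (t<32-2); WM=32
i=6 t=40 v=7: → [40,50); WM=32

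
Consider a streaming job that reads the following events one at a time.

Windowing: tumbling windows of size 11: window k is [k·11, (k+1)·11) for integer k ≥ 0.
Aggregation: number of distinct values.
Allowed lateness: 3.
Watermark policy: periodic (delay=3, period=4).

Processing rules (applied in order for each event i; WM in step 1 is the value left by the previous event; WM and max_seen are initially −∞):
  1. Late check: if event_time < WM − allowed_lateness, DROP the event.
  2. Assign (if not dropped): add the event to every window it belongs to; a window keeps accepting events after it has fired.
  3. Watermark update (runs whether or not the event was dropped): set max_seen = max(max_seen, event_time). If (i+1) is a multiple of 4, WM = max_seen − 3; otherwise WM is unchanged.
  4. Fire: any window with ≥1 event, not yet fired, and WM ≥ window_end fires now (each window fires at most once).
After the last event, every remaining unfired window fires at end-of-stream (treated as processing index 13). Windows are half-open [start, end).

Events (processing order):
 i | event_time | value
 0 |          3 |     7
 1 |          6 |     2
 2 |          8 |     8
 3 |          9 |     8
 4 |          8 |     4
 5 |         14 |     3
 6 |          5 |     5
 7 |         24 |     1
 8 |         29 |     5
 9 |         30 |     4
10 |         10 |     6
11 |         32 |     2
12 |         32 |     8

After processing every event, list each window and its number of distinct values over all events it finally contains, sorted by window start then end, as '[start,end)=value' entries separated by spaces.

[0,11)=5 [11,22)=1 [22,33)=5

i=0 t=3 v=7: → [0,11); WM=−∞
i=1 t=6 v=2: → [0,11); WM=−∞
i=2 t=8 v=8: → [0,11); WM=−∞
i=3 t=9 v=8: → [0,11); WM=6
i=4 t=8 v=4: → [0,11); WM=6
i=5 t=14 v=3: → [11,22); WM=6
i=6 t=5 v=5: → [0,11); WM=6
i=7 t=24 v=1: → [22,33); WM=21; [0,11) fires=5
i=8 t=29 v=5: → [22,33); WM=21
i=9 t=30 v=4: → [22,33); WM=21
i=10 t=10 v=6: DROP (t<21-3); WM=21
i=11 t=32 v=2: → [22,33); WM=29; [11,22) fires=1
i=12 t=32 v=8: → [22,33); WM=29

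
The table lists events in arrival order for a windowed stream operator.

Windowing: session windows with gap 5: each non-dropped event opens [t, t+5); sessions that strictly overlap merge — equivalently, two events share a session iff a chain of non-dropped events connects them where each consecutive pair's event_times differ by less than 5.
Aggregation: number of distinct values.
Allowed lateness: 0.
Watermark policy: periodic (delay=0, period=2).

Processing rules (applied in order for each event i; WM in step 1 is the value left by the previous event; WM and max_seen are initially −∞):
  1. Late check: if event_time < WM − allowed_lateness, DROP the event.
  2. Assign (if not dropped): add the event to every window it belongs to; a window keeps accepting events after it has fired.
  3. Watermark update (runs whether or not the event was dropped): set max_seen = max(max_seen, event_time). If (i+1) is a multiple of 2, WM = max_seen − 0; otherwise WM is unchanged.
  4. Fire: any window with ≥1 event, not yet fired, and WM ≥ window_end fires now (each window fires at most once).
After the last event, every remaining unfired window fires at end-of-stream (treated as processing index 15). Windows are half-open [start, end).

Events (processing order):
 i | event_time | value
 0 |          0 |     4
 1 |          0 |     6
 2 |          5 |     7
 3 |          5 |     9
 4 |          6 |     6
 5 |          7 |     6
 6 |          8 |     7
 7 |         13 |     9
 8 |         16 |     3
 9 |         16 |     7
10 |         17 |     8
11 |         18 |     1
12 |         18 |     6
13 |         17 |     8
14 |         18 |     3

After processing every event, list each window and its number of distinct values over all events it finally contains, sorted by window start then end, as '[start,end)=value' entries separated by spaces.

[0,5)=2 [5,13)=3 [13,23)=6

i=0 t=0 v=4: → [0,5); WM=−∞
i=1 t=0 v=6: → [0,5); WM=0
i=2 t=5 v=7: → [5,10); WM=0
i=3 t=5 v=9: → [5,10); WM=5
i=4 t=6 v=6: → [5,11); WM=5
i=5 t=7 v=6: → [5,12); WM=7
i=6 t=8 v=7: → [5,13); WM=7
i=7 t=13 v=9: → [13,18); WM=13
i=8 t=16 v=3: → [13,21); WM=13
i=9 t=16 v=7: → [13,21); WM=16
i=10 t=17 v=8: → [13,22); WM=16
i=11 t=18 v=1: → [13,23); WM=18
i=12 t=18 v=6: → [13,23); WM=18
i=13 t=17 v=8: DROP (t<18-0); WM=18
i=14 t=18 v=3: → [13,23); WM=18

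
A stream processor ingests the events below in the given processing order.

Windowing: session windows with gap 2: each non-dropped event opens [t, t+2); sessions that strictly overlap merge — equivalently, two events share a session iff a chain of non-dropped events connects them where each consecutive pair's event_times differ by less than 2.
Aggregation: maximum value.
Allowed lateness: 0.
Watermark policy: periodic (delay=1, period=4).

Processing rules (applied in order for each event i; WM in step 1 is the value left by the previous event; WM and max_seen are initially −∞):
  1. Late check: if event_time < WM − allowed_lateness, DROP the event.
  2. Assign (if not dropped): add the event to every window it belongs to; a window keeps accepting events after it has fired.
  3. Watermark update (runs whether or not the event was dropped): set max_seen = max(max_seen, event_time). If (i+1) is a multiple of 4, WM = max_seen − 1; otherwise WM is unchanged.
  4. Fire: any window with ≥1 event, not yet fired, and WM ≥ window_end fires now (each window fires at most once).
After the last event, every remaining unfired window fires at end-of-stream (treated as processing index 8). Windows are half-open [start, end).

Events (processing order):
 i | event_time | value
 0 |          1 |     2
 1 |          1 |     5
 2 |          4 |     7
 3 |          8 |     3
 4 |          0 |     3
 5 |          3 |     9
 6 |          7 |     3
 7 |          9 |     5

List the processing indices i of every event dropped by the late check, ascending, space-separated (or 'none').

4 5

i=0 t=1 v=2: → [1,3); WM=−∞
i=1 t=1 v=5: → [1,3); WM=−∞
i=2 t=4 v=7: → [4,6); WM=−∞
i=3 t=8 v=3: → [8,10); WM=7
i=4 t=0 v=3: DROP (t<7-0); WM=7
i=5 t=3 v=9: DROP (t<7-0); WM=7
i=6 t=7 v=3: → [7,10); WM=7
i=7 t=9 v=5: → [7,11); WM=8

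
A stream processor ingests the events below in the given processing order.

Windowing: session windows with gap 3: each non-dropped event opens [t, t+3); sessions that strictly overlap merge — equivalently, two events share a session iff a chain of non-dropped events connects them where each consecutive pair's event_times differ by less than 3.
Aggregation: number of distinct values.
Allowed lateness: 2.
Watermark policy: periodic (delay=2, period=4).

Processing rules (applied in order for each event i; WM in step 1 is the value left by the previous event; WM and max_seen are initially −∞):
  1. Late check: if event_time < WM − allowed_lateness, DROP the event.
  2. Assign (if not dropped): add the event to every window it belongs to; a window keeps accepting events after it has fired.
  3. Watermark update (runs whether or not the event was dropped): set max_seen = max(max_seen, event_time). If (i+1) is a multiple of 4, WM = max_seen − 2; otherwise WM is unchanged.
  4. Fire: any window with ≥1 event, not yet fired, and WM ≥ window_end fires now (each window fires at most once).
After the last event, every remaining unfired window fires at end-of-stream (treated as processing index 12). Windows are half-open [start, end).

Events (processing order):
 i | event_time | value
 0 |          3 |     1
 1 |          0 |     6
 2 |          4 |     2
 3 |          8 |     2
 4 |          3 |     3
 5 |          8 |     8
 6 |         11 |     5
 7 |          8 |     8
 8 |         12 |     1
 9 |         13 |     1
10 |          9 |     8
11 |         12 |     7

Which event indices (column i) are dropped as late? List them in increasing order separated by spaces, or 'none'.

4

i=0 t=3 v=1: → [3,6); WM=−∞
i=1 t=0 v=6: → [0,3); WM=−∞
i=2 t=4 v=2: → [3,7); WM=−∞
i=3 t=8 v=2: → [8,11); WM=6
i=4 t=3 v=3: DROP (t<6-2); WM=6
i=5 t=8 v=8: → [8,11); WM=6
i=6 t=11 v=5: → [11,14); WM=6
i=7 t=8 v=8: → [8,11); WM=9
i=8 t=12 v=1: → [11,15); WM=9
i=9 t=13 v=1: → [11,16); WM=9
i=10 t=9 v=8: → [8,16); WM=9
i=11 t=12 v=7: → [8,16); WM=11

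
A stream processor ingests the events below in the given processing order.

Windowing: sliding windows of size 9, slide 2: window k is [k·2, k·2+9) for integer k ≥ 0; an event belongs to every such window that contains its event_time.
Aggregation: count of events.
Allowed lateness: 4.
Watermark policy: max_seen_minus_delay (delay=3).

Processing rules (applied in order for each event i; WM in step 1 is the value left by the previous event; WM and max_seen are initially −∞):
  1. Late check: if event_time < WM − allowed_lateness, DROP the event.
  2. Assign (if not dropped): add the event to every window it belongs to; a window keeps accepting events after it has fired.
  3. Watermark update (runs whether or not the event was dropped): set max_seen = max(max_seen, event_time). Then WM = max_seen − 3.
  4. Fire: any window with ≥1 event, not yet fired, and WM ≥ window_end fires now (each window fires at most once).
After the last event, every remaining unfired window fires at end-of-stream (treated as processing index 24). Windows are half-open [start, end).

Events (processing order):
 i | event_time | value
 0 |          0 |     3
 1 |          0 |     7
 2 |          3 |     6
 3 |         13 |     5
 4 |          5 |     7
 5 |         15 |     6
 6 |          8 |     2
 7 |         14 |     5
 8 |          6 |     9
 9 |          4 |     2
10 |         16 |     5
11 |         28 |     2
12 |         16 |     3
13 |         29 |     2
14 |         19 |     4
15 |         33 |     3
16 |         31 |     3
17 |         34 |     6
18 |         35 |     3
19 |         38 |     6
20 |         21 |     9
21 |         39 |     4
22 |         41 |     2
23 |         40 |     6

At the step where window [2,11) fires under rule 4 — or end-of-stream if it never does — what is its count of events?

i=0 t=0 v=3: → [0,9); WM=-3
i=1 t=0 v=7: → [0,9); WM=-3
i=2 t=3 v=6: → [2,11),[0,9); WM=0
i=3 t=13 v=5: → [12,21),[10,19),[8,17),[6,15); WM=10; [0,9) fires=3
i=4 t=5 v=7: DROP (t<10-4); WM=10
i=5 t=15 v=6: → [14,23),[12,21),[10,19),[8,17); WM=12; [2,11) fires=1
i=6 t=8 v=2: → [8,17),[6,15),[4,13),[2,11),[0,9); WM=12
i=7 t=14 v=5: → [14,23),[12,21),[10,19),[8,17),[6,15); WM=12
i=8 t=6 v=9: DROP (t<12-4); WM=12
i=9 t=4 v=2: DROP (t<12-4); WM=12
i=10 t=16 v=5: → [16,25),[14,23),[12,21),[10,19),[8,17); WM=13; [4,13) fires=1
i=11 t=28 v=2: → [28,37),[26,35),[24,33),[22,31),[20,29); WM=25; [6,15) fires=3 [8,17) fires=5 [10,19) fires=4 [12,21) fires=4 [14,23) fires=3 [16,25) fires=1
i=12 t=16 v=3: DROP (t<25-4); WM=25
i=13 t=29 v=2: → [28,37),[26,35),[24,33),[22,31); WM=26
i=14 t=19 v=4: DROP (t<26-4); WM=26
i=15 t=33 v=3: → [32,41),[30,39),[28,37),[26,35); WM=30; [20,29) fires=1
i=16 t=31 v=3: → [30,39),[28,37),[26,35),[24,33); WM=30
i=17 t=34 v=6: → [34,43),[32,41),[30,39),[28,37),[26,35); WM=31; [22,31) fires=2
i=18 t=35 v=3: → [34,43),[32,41),[30,39),[28,37); WM=32
i=19 t=38 v=6: → [38,47),[36,45),[34,43),[32,41),[30,39); WM=35; [24,33) fires=3 [26,35) fires=5
i=20 t=21 v=9: DROP (t<35-4); WM=35
i=21 t=39 v=4: → [38,47),[36,45),[34,43),[32,41); WM=36
i=22 t=41 v=2: → [40,49),[38,47),[36,45),[34,43); WM=38; [28,37) fires=6
i=23 t=40 v=6: → [40,49),[38,47),[36,45),[34,43),[32,41); WM=38

1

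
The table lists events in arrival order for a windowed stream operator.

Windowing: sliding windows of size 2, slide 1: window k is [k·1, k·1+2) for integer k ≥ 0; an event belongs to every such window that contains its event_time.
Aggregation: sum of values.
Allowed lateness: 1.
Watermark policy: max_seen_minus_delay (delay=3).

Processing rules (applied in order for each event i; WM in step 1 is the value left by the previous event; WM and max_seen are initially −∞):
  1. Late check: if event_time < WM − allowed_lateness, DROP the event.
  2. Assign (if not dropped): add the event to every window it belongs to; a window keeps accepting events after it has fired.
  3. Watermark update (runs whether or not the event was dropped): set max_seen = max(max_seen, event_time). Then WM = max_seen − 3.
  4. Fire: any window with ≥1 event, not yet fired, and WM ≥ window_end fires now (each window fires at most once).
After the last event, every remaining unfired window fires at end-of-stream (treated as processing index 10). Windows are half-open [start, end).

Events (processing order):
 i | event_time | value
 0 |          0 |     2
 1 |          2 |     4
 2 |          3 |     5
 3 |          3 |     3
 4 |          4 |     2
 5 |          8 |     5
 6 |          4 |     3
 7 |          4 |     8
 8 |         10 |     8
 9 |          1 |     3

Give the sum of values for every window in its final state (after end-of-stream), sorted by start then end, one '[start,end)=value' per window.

i=0 t=0 v=2: → [0,2); WM=-3
i=1 t=2 v=4: → [2,4),[1,3); WM=-1
i=2 t=3 v=5: → [3,5),[2,4); WM=0
i=3 t=3 v=3: → [3,5),[2,4); WM=0
i=4 t=4 v=2: → [4,6),[3,5); WM=1
i=5 t=8 v=5: → [8,10),[7,9); WM=5; [0,2) fires=2 [1,3) fires=4 [2,4) fires=12 [3,5) fires=10
i=6 t=4 v=3: → [4,6),[3,5); WM=5
i=7 t=4 v=8: → [4,6),[3,5); WM=5
i=8 t=10 v=8: → [10,12),[9,11); WM=7; [4,6) fires=13
i=9 t=1 v=3: DROP (t<7-1); WM=7

[0,2)=2 [1,3)=4 [2,4)=12 [3,5)=21 [4,6)=13 [7,9)=5 [8,10)=5 [9,11)=8 [10,12)=8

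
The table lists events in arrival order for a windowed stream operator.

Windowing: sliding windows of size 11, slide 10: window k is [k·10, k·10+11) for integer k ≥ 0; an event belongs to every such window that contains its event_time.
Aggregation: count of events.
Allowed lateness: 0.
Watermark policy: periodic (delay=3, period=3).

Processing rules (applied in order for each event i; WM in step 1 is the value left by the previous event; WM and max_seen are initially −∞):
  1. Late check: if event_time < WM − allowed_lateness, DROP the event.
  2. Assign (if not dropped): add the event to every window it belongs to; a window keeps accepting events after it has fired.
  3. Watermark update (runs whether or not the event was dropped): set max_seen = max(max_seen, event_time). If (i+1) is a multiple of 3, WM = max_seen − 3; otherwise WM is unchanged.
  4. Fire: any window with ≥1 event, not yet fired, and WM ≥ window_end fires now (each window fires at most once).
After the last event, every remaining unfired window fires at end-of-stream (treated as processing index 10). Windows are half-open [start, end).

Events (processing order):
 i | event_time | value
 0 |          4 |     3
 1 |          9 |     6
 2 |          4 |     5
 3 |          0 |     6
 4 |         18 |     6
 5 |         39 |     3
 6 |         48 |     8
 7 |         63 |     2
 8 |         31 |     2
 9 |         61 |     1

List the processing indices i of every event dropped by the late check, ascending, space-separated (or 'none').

3 8

i=0 t=4 v=3: → [0,11); WM=−∞
i=1 t=9 v=6: → [0,11); WM=−∞
i=2 t=4 v=5: → [0,11); WM=6
i=3 t=0 v=6: DROP (t<6-0); WM=6
i=4 t=18 v=6: → [10,21); WM=6
i=5 t=39 v=3: → [30,41); WM=36; [0,11) fires=3 [10,21) fires=1
i=6 t=48 v=8: → [40,51); WM=36
i=7 t=63 v=2: → [60,71); WM=36
i=8 t=31 v=2: DROP (t<36-0); WM=60; [30,41) fires=1 [40,51) fires=1
i=9 t=61 v=1: → [60,71); WM=60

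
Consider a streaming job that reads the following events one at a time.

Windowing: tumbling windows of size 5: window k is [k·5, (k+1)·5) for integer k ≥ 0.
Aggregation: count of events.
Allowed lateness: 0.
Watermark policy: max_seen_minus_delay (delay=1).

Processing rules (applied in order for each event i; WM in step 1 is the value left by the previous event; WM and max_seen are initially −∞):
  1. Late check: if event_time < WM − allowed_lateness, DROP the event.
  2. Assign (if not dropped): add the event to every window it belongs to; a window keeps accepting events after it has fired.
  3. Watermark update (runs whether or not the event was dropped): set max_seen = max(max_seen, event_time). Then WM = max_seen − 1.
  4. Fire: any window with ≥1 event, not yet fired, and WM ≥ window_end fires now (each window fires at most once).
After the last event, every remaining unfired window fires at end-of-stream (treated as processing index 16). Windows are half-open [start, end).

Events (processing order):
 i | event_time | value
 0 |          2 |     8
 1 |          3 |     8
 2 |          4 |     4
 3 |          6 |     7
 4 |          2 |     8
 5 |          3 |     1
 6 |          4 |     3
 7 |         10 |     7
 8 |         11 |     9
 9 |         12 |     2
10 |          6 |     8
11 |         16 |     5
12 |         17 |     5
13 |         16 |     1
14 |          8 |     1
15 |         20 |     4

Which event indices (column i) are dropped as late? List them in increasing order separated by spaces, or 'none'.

i=0 t=2 v=8: → [0,5); WM=1
i=1 t=3 v=8: → [0,5); WM=2
i=2 t=4 v=4: → [0,5); WM=3
i=3 t=6 v=7: → [5,10); WM=5; [0,5) fires=3
i=4 t=2 v=8: DROP (t<5-0); WM=5
i=5 t=3 v=1: DROP (t<5-0); WM=5
i=6 t=4 v=3: DROP (t<5-0); WM=5
i=7 t=10 v=7: → [10,15); WM=9
i=8 t=11 v=9: → [10,15); WM=10; [5,10) fires=1
i=9 t=12 v=2: → [10,15); WM=11
i=10 t=6 v=8: DROP (t<11-0); WM=11
i=11 t=16 v=5: → [15,20); WM=15; [10,15) fires=3
i=12 t=17 v=5: → [15,20); WM=16
i=13 t=16 v=1: → [15,20); WM=16
i=14 t=8 v=1: DROP (t<16-0); WM=16
i=15 t=20 v=4: → [20,25); WM=19

4 5 6 10 14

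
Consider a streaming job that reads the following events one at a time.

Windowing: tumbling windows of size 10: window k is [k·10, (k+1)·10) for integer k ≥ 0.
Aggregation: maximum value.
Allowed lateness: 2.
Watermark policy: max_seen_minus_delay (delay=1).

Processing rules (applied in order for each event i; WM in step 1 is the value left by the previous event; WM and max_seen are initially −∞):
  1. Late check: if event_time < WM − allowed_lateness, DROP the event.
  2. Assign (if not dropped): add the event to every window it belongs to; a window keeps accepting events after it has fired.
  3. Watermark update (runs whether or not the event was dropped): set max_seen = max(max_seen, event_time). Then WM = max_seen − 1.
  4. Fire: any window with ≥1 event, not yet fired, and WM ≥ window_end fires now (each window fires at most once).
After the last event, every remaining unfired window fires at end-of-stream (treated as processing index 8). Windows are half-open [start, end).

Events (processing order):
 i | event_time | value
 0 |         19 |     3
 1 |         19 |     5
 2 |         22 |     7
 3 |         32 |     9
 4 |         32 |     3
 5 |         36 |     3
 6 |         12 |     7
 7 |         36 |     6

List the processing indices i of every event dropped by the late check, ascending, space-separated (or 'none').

i=0 t=19 v=3: → [10,20); WM=18
i=1 t=19 v=5: → [10,20); WM=18
i=2 t=22 v=7: → [20,30); WM=21; [10,20) fires=5
i=3 t=32 v=9: → [30,40); WM=31; [20,30) fires=7
i=4 t=32 v=3: → [30,40); WM=31
i=5 t=36 v=3: → [30,40); WM=35
i=6 t=12 v=7: DROP (t<35-2); WM=35
i=7 t=36 v=6: → [30,40); WM=35

6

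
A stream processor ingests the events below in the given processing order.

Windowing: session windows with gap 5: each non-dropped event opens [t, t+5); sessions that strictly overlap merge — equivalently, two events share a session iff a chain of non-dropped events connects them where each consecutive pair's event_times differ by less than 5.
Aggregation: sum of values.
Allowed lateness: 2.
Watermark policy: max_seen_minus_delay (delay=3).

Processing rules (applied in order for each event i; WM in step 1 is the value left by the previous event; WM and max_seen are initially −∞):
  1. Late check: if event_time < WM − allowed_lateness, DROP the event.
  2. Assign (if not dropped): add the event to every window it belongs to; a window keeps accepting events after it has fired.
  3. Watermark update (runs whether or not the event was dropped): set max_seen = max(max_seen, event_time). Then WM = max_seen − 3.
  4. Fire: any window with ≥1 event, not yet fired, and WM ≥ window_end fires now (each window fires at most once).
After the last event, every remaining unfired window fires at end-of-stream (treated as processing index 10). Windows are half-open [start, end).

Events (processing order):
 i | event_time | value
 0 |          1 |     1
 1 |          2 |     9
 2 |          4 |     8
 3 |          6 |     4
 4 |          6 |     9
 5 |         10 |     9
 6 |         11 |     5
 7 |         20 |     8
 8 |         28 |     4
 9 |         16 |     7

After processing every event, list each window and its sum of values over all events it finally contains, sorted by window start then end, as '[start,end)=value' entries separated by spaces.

i=0 t=1 v=1: → [1,6); WM=-2
i=1 t=2 v=9: → [1,7); WM=-1
i=2 t=4 v=8: → [1,9); WM=1
i=3 t=6 v=4: → [1,11); WM=3
i=4 t=6 v=9: → [1,11); WM=3
i=5 t=10 v=9: → [1,15); WM=7
i=6 t=11 v=5: → [1,16); WM=8
i=7 t=20 v=8: → [20,25); WM=17
i=8 t=28 v=4: → [28,33); WM=25
i=9 t=16 v=7: DROP (t<25-2); WM=25

[1,16)=45 [20,25)=8 [28,33)=4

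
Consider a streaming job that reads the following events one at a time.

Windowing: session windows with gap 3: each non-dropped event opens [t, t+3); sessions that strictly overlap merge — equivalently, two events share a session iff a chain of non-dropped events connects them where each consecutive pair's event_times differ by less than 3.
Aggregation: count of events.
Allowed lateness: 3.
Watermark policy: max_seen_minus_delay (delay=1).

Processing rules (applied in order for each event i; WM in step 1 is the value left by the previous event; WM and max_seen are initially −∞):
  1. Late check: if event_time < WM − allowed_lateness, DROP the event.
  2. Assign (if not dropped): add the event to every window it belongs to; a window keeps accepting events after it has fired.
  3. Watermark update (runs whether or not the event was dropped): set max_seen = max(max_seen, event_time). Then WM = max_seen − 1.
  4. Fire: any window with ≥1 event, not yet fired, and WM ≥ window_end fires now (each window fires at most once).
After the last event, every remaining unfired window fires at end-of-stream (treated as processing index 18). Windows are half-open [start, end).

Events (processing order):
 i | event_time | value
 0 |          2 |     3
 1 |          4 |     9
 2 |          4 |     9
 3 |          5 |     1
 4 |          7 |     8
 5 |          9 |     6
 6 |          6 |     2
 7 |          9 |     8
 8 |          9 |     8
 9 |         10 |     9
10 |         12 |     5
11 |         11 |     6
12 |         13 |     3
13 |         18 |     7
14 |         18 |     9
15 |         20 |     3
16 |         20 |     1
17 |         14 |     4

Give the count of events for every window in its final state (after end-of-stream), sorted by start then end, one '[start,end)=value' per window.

i=0 t=2 v=3: → [2,5); WM=1
i=1 t=4 v=9: → [2,7); WM=3
i=2 t=4 v=9: → [2,7); WM=3
i=3 t=5 v=1: → [2,8); WM=4
i=4 t=7 v=8: → [2,10); WM=6
i=5 t=9 v=6: → [2,12); WM=8
i=6 t=6 v=2: → [2,12); WM=8
i=7 t=9 v=8: → [2,12); WM=8
i=8 t=9 v=8: → [2,12); WM=8
i=9 t=10 v=9: → [2,13); WM=9
i=10 t=12 v=5: → [2,15); WM=11
i=11 t=11 v=6: → [2,15); WM=11
i=12 t=13 v=3: → [2,16); WM=12
i=13 t=18 v=7: → [18,21); WM=17
i=14 t=18 v=9: → [18,21); WM=17
i=15 t=20 v=3: → [18,23); WM=19
i=16 t=20 v=1: → [18,23); WM=19
i=17 t=14 v=4: DROP (t<19-3); WM=19

[2,16)=13 [18,23)=4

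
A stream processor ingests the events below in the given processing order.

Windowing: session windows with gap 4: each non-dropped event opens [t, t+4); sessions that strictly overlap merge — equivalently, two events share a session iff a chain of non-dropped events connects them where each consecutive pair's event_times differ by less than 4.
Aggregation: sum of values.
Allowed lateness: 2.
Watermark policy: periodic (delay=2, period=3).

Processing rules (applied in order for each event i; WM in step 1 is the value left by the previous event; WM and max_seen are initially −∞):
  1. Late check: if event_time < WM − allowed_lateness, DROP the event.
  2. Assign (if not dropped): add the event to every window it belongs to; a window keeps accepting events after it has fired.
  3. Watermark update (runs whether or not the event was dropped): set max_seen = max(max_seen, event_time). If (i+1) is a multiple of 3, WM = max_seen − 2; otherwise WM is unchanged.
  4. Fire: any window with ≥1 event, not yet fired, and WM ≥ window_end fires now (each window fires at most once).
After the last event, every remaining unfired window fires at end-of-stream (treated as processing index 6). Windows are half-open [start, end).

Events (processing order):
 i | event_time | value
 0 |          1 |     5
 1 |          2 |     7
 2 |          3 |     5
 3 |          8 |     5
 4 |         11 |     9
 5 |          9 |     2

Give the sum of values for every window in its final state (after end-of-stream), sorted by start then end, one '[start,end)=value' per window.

[1,7)=17 [8,15)=16

i=0 t=1 v=5: → [1,5); WM=−∞
i=1 t=2 v=7: → [1,6); WM=−∞
i=2 t=3 v=5: → [1,7); WM=1
i=3 t=8 v=5: → [8,12); WM=1
i=4 t=11 v=9: → [8,15); WM=1
i=5 t=9 v=2: → [8,15); WM=9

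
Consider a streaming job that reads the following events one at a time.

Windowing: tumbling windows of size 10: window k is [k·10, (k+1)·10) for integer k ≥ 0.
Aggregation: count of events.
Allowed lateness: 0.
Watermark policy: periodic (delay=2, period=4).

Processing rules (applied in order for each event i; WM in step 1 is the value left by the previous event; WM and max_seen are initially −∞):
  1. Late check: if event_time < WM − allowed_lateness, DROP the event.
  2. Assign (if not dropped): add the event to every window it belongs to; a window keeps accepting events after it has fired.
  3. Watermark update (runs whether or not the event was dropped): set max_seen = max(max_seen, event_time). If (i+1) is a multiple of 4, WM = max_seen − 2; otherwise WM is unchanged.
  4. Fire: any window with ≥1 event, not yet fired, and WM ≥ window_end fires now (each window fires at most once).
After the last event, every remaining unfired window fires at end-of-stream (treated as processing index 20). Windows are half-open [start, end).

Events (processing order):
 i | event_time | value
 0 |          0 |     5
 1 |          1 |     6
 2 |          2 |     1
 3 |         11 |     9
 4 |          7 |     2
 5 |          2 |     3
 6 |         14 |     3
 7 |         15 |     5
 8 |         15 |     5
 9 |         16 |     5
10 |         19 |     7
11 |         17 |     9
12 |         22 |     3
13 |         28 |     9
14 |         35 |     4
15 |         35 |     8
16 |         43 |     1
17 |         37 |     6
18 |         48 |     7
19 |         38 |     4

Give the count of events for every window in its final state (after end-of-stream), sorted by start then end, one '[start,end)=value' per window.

[0,10)=3 [10,20)=7 [20,30)=2 [30,40)=4 [40,50)=2

i=0 t=0 v=5: → [0,10); WM=−∞
i=1 t=1 v=6: → [0,10); WM=−∞
i=2 t=2 v=1: → [0,10); WM=−∞
i=3 t=11 v=9: → [10,20); WM=9
i=4 t=7 v=2: DROP (t<9-0); WM=9
i=5 t=2 v=3: DROP (t<9-0); WM=9
i=6 t=14 v=3: → [10,20); WM=9
i=7 t=15 v=5: → [10,20); WM=13; [0,10) fires=3
i=8 t=15 v=5: → [10,20); WM=13
i=9 t=16 v=5: → [10,20); WM=13
i=10 t=19 v=7: → [10,20); WM=13
i=11 t=17 v=9: → [10,20); WM=17
i=12 t=22 v=3: → [20,30); WM=17
i=13 t=28 v=9: → [20,30); WM=17
i=14 t=35 v=4: → [30,40); WM=17
i=15 t=35 v=8: → [30,40); WM=33; [10,20) fires=7 [20,30) fires=2
i=16 t=43 v=1: → [40,50); WM=33
i=17 t=37 v=6: → [30,40); WM=33
i=18 t=48 v=7: → [40,50); WM=33
i=19 t=38 v=4: → [30,40); WM=46; [30,40) fires=4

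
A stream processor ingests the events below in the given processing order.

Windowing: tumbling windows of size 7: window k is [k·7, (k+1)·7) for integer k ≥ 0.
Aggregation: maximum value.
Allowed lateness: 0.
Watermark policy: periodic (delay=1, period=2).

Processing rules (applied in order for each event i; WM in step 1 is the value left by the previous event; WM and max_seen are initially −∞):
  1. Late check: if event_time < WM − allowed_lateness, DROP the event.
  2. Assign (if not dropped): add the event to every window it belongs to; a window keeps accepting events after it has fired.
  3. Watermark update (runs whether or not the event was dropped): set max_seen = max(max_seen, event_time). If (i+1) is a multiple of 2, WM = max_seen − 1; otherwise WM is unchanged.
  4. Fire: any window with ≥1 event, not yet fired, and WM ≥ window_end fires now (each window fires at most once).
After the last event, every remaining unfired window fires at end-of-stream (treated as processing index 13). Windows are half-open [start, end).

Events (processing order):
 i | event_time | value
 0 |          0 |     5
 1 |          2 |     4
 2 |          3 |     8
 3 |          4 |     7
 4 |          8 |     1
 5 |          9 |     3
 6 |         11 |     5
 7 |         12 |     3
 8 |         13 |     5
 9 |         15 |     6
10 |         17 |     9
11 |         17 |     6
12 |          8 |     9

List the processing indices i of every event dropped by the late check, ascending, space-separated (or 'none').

12

i=0 t=0 v=5: → [0,7); WM=−∞
i=1 t=2 v=4: → [0,7); WM=1
i=2 t=3 v=8: → [0,7); WM=1
i=3 t=4 v=7: → [0,7); WM=3
i=4 t=8 v=1: → [7,14); WM=3
i=5 t=9 v=3: → [7,14); WM=8; [0,7) fires=8
i=6 t=11 v=5: → [7,14); WM=8
i=7 t=12 v=3: → [7,14); WM=11
i=8 t=13 v=5: → [7,14); WM=11
i=9 t=15 v=6: → [14,21); WM=14; [7,14) fires=5
i=10 t=17 v=9: → [14,21); WM=14
i=11 t=17 v=6: → [14,21); WM=16
i=12 t=8 v=9: DROP (t<16-0); WM=16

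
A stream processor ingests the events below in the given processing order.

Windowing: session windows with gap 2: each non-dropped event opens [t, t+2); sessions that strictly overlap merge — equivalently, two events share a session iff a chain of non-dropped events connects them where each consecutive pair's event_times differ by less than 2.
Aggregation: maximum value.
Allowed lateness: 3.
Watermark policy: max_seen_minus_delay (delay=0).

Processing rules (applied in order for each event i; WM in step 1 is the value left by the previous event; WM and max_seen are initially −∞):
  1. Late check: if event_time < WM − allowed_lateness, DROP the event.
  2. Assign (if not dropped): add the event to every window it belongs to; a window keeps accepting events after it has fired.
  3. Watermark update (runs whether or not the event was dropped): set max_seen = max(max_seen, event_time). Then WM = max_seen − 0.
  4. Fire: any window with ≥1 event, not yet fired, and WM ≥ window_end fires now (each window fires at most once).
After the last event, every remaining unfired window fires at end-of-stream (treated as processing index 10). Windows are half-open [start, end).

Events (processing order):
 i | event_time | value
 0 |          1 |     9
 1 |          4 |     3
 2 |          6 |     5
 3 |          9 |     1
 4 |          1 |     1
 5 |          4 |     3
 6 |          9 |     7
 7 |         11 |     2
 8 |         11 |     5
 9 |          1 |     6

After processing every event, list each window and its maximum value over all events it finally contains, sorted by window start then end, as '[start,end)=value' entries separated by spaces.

i=0 t=1 v=9: → [1,3); WM=1
i=1 t=4 v=3: → [4,6); WM=4
i=2 t=6 v=5: → [6,8); WM=6
i=3 t=9 v=1: → [9,11); WM=9
i=4 t=1 v=1: DROP (t<9-3); WM=9
i=5 t=4 v=3: DROP (t<9-3); WM=9
i=6 t=9 v=7: → [9,11); WM=9
i=7 t=11 v=2: → [11,13); WM=11
i=8 t=11 v=5: → [11,13); WM=11
i=9 t=1 v=6: DROP (t<11-3); WM=11

[1,3)=9 [4,6)=3 [6,8)=5 [9,11)=7 [11,13)=5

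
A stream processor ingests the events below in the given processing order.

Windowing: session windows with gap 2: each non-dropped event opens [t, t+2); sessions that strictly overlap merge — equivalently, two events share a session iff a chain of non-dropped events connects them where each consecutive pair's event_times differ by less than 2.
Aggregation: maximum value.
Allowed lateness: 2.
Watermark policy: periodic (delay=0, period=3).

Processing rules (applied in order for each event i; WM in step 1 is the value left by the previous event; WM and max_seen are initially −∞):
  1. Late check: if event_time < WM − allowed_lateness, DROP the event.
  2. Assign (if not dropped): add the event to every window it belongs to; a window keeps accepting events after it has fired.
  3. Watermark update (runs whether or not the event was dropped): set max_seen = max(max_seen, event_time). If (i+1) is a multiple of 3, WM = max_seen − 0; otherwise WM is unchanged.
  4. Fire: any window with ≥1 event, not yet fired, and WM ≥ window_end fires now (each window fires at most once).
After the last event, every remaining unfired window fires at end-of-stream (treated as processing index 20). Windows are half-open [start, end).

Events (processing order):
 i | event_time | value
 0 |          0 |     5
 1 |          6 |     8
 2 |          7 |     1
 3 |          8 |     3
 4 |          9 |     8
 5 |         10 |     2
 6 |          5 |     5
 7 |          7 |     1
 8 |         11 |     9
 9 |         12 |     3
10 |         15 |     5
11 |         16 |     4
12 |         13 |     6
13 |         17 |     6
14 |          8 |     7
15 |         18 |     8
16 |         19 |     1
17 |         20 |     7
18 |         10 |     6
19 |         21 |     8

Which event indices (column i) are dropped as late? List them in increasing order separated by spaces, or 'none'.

6 7 12 14 18

i=0 t=0 v=5: → [0,2); WM=−∞
i=1 t=6 v=8: → [6,8); WM=−∞
i=2 t=7 v=1: → [6,9); WM=7
i=3 t=8 v=3: → [6,10); WM=7
i=4 t=9 v=8: → [6,11); WM=7
i=5 t=10 v=2: → [6,12); WM=10
i=6 t=5 v=5: DROP (t<10-2); WM=10
i=7 t=7 v=1: DROP (t<10-2); WM=10
i=8 t=11 v=9: → [6,13); WM=11
i=9 t=12 v=3: → [6,14); WM=11
i=10 t=15 v=5: → [15,17); WM=11
i=11 t=16 v=4: → [15,18); WM=16
i=12 t=13 v=6: DROP (t<16-2); WM=16
i=13 t=17 v=6: → [15,19); WM=16
i=14 t=8 v=7: DROP (t<16-2); WM=17
i=15 t=18 v=8: → [15,20); WM=17
i=16 t=19 v=1: → [15,21); WM=17
i=17 t=20 v=7: → [15,22); WM=20
i=18 t=10 v=6: DROP (t<20-2); WM=20
i=19 t=21 v=8: → [15,23); WM=20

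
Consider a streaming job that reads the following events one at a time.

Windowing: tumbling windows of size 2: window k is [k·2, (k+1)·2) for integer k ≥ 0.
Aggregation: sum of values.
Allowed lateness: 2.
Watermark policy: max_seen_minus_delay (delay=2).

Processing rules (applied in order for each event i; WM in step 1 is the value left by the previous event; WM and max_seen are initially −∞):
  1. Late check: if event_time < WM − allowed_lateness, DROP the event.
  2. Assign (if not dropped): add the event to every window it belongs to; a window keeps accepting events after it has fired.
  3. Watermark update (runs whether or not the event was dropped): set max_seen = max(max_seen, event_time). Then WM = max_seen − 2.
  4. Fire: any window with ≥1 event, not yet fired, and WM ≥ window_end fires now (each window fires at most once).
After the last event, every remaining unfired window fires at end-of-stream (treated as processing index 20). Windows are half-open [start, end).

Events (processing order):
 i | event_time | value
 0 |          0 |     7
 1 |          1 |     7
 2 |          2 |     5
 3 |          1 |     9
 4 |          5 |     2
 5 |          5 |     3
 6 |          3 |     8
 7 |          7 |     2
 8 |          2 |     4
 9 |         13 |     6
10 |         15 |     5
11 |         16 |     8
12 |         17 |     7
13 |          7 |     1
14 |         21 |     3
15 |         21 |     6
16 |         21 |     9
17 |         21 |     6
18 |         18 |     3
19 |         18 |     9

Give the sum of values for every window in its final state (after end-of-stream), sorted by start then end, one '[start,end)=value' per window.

[0,2)=23 [2,4)=13 [4,6)=5 [6,8)=2 [12,14)=6 [14,16)=5 [16,18)=15 [18,20)=12 [20,22)=24

i=0 t=0 v=7: → [0,2); WM=-2
i=1 t=1 v=7: → [0,2); WM=-1
i=2 t=2 v=5: → [2,4); WM=0
i=3 t=1 v=9: → [0,2); WM=0
i=4 t=5 v=2: → [4,6); WM=3; [0,2) fires=23
i=5 t=5 v=3: → [4,6); WM=3
i=6 t=3 v=8: → [2,4); WM=3
i=7 t=7 v=2: → [6,8); WM=5; [2,4) fires=13
i=8 t=2 v=4: DROP (t<5-2); WM=5
i=9 t=13 v=6: → [12,14); WM=11; [4,6) fires=5 [6,8) fires=2
i=10 t=15 v=5: → [14,16); WM=13
i=11 t=16 v=8: → [16,18); WM=14; [12,14) fires=6
i=12 t=17 v=7: → [16,18); WM=15
i=13 t=7 v=1: DROP (t<15-2); WM=15
i=14 t=21 v=3: → [20,22); WM=19; [14,16) fires=5 [16,18) fires=15
i=15 t=21 v=6: → [20,22); WM=19
i=16 t=21 v=9: → [20,22); WM=19
i=17 t=21 v=6: → [20,22); WM=19
i=18 t=18 v=3: → [18,20); WM=19
i=19 t=18 v=9: → [18,20); WM=19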